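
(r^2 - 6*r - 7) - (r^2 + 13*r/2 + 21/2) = -25*r/2 - 35/2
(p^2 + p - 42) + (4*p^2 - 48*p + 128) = 5*p^2 - 47*p + 86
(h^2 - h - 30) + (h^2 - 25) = 2*h^2 - h - 55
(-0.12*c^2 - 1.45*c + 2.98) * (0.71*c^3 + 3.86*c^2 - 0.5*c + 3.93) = -0.0852*c^5 - 1.4927*c^4 - 3.4212*c^3 + 11.7562*c^2 - 7.1885*c + 11.7114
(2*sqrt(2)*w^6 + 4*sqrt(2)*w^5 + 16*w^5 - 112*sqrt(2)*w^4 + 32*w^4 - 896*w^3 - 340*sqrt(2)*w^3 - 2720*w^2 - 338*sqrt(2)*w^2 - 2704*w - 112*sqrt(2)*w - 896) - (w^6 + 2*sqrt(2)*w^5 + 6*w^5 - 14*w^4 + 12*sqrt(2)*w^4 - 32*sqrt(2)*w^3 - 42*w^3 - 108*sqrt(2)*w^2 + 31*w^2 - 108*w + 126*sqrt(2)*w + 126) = -w^6 + 2*sqrt(2)*w^6 + 2*sqrt(2)*w^5 + 10*w^5 - 124*sqrt(2)*w^4 + 46*w^4 - 854*w^3 - 308*sqrt(2)*w^3 - 2751*w^2 - 230*sqrt(2)*w^2 - 2596*w - 238*sqrt(2)*w - 1022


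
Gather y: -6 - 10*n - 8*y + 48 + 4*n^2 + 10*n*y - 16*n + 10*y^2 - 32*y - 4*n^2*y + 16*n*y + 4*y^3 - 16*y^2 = 4*n^2 - 26*n + 4*y^3 - 6*y^2 + y*(-4*n^2 + 26*n - 40) + 42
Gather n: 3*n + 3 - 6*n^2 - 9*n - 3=-6*n^2 - 6*n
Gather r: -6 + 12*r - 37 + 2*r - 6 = 14*r - 49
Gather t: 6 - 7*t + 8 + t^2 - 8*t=t^2 - 15*t + 14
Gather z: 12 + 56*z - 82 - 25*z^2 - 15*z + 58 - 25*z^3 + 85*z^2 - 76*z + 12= -25*z^3 + 60*z^2 - 35*z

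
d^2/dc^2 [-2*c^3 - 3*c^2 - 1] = -12*c - 6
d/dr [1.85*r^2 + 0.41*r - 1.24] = 3.7*r + 0.41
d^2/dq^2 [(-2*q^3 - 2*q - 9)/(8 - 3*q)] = 6*(6*q^3 - 48*q^2 + 128*q + 43)/(27*q^3 - 216*q^2 + 576*q - 512)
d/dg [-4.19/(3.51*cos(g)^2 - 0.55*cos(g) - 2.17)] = (2.3045 - 29.4138*cos(g))*sin(g)/(-3.51*cos(g)^2 + 0.55*cos(g) + 2.17)^2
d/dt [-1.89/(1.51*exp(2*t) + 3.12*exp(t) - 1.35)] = (5.7078*exp(t) + 5.8968)*exp(t)/(1.51*exp(2*t) + 3.12*exp(t) - 1.35)^2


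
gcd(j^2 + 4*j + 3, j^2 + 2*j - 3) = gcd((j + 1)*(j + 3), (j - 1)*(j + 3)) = j + 3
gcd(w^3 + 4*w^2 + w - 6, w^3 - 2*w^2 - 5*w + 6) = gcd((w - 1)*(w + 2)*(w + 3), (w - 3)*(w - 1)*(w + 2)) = w^2 + w - 2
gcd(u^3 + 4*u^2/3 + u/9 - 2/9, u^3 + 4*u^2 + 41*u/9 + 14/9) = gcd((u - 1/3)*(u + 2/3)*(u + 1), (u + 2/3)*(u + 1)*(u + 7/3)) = u^2 + 5*u/3 + 2/3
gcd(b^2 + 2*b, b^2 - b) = b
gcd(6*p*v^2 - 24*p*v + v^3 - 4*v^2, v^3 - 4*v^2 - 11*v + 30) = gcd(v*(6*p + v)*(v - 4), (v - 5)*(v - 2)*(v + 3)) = 1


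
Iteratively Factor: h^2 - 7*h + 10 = (h - 2)*(h - 5)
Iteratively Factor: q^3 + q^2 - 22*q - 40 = (q + 2)*(q^2 - q - 20) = (q + 2)*(q + 4)*(q - 5)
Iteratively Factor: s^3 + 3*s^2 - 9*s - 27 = (s - 3)*(s^2 + 6*s + 9) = (s - 3)*(s + 3)*(s + 3)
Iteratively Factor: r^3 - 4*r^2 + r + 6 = (r - 2)*(r^2 - 2*r - 3) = (r - 3)*(r - 2)*(r + 1)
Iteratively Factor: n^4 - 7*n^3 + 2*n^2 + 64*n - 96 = (n - 4)*(n^3 - 3*n^2 - 10*n + 24) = (n - 4)^2*(n^2 + n - 6) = (n - 4)^2*(n - 2)*(n + 3)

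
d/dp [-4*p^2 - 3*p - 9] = -8*p - 3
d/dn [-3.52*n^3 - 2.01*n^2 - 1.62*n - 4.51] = -10.56*n^2 - 4.02*n - 1.62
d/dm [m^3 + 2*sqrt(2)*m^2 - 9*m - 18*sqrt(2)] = 3*m^2 + 4*sqrt(2)*m - 9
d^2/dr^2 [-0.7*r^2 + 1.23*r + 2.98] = -1.40000000000000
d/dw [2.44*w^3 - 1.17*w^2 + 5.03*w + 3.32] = 7.32*w^2 - 2.34*w + 5.03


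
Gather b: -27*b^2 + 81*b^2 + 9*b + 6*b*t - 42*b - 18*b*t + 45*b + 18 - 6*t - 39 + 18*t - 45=54*b^2 + b*(12 - 12*t) + 12*t - 66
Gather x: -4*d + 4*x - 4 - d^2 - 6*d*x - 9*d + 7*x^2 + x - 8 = -d^2 - 13*d + 7*x^2 + x*(5 - 6*d) - 12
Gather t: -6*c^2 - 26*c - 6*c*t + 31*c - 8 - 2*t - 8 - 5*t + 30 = -6*c^2 + 5*c + t*(-6*c - 7) + 14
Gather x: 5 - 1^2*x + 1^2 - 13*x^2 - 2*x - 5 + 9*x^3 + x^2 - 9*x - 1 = 9*x^3 - 12*x^2 - 12*x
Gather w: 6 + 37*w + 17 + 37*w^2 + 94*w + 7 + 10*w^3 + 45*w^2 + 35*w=10*w^3 + 82*w^2 + 166*w + 30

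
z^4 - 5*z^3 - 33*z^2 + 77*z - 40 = (z - 8)*(z - 1)^2*(z + 5)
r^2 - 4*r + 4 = (r - 2)^2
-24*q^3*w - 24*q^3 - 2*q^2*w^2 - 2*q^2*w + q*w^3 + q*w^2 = (-6*q + w)*(4*q + w)*(q*w + q)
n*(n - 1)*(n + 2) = n^3 + n^2 - 2*n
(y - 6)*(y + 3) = y^2 - 3*y - 18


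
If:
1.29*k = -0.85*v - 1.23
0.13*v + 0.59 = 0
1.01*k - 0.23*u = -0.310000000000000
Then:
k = 2.04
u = 10.29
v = -4.54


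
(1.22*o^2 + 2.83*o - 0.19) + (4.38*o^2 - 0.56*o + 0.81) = 5.6*o^2 + 2.27*o + 0.62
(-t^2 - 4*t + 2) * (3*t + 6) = -3*t^3 - 18*t^2 - 18*t + 12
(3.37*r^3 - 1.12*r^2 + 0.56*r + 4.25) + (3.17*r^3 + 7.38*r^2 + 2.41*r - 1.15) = 6.54*r^3 + 6.26*r^2 + 2.97*r + 3.1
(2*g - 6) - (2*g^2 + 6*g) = -2*g^2 - 4*g - 6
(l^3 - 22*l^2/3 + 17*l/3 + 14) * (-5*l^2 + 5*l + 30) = -5*l^5 + 125*l^4/3 - 35*l^3 - 785*l^2/3 + 240*l + 420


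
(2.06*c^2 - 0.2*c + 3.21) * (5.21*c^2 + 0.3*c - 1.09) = 10.7326*c^4 - 0.424*c^3 + 14.4187*c^2 + 1.181*c - 3.4989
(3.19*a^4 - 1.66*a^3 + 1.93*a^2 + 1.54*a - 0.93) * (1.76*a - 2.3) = 5.6144*a^5 - 10.2586*a^4 + 7.2148*a^3 - 1.7286*a^2 - 5.1788*a + 2.139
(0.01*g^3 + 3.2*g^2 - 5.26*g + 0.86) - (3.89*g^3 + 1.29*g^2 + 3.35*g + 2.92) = -3.88*g^3 + 1.91*g^2 - 8.61*g - 2.06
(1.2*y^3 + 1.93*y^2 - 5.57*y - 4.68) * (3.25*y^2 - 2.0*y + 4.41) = 3.9*y^5 + 3.8725*y^4 - 16.6705*y^3 + 4.4413*y^2 - 15.2037*y - 20.6388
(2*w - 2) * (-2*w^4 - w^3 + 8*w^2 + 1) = -4*w^5 + 2*w^4 + 18*w^3 - 16*w^2 + 2*w - 2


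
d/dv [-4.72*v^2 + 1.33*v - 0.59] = 1.33 - 9.44*v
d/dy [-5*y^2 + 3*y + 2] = 3 - 10*y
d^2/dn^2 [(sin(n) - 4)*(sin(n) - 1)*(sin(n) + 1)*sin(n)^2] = -25*sin(n)^5 + 64*sin(n)^4 + 29*sin(n)^3 - 64*sin(n)^2 - 6*sin(n) + 8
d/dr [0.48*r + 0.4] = 0.480000000000000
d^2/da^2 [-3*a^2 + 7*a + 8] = -6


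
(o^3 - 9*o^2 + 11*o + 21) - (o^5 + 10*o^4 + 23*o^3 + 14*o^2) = -o^5 - 10*o^4 - 22*o^3 - 23*o^2 + 11*o + 21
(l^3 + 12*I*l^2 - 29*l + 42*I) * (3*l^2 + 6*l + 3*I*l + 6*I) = 3*l^5 + 6*l^4 + 39*I*l^4 - 123*l^3 + 78*I*l^3 - 246*l^2 + 39*I*l^2 - 126*l + 78*I*l - 252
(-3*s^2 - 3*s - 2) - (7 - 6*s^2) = 3*s^2 - 3*s - 9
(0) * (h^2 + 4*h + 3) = 0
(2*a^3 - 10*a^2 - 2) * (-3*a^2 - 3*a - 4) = -6*a^5 + 24*a^4 + 22*a^3 + 46*a^2 + 6*a + 8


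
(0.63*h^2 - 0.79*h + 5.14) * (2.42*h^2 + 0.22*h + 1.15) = 1.5246*h^4 - 1.7732*h^3 + 12.9895*h^2 + 0.2223*h + 5.911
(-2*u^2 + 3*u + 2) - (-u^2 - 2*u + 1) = -u^2 + 5*u + 1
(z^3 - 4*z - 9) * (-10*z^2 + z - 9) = -10*z^5 + z^4 + 31*z^3 + 86*z^2 + 27*z + 81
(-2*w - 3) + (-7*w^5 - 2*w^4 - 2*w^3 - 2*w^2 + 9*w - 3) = -7*w^5 - 2*w^4 - 2*w^3 - 2*w^2 + 7*w - 6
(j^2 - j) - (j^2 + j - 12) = 12 - 2*j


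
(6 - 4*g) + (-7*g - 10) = -11*g - 4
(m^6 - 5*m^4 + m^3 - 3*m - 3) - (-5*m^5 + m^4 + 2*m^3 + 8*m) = m^6 + 5*m^5 - 6*m^4 - m^3 - 11*m - 3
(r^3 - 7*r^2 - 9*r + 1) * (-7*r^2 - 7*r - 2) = -7*r^5 + 42*r^4 + 110*r^3 + 70*r^2 + 11*r - 2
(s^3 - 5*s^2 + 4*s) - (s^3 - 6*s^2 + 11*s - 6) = s^2 - 7*s + 6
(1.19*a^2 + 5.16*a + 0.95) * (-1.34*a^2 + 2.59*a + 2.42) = -1.5946*a^4 - 3.8323*a^3 + 14.9712*a^2 + 14.9477*a + 2.299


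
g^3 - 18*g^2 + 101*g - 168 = (g - 8)*(g - 7)*(g - 3)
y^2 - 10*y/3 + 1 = (y - 3)*(y - 1/3)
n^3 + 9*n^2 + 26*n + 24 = (n + 2)*(n + 3)*(n + 4)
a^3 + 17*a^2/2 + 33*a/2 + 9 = (a + 1)*(a + 3/2)*(a + 6)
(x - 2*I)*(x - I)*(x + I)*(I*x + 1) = I*x^4 + 3*x^3 - I*x^2 + 3*x - 2*I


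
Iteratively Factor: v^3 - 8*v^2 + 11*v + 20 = (v - 4)*(v^2 - 4*v - 5) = (v - 5)*(v - 4)*(v + 1)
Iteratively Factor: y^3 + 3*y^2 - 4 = (y + 2)*(y^2 + y - 2) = (y - 1)*(y + 2)*(y + 2)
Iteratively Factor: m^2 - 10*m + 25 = (m - 5)*(m - 5)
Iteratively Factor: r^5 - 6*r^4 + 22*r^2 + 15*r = (r - 3)*(r^4 - 3*r^3 - 9*r^2 - 5*r) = r*(r - 3)*(r^3 - 3*r^2 - 9*r - 5) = r*(r - 3)*(r + 1)*(r^2 - 4*r - 5) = r*(r - 3)*(r + 1)^2*(r - 5)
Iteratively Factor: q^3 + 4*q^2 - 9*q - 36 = (q - 3)*(q^2 + 7*q + 12) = (q - 3)*(q + 3)*(q + 4)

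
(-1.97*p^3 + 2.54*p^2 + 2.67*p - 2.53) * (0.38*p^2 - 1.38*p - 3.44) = -0.7486*p^5 + 3.6838*p^4 + 4.2862*p^3 - 13.3836*p^2 - 5.6934*p + 8.7032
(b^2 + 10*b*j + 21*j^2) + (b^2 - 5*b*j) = 2*b^2 + 5*b*j + 21*j^2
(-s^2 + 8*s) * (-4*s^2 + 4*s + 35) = 4*s^4 - 36*s^3 - 3*s^2 + 280*s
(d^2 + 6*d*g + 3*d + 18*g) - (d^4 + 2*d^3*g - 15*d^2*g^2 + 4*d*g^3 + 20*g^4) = -d^4 - 2*d^3*g + 15*d^2*g^2 + d^2 - 4*d*g^3 + 6*d*g + 3*d - 20*g^4 + 18*g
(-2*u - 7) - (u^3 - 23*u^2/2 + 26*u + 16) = -u^3 + 23*u^2/2 - 28*u - 23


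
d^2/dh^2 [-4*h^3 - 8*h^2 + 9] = -24*h - 16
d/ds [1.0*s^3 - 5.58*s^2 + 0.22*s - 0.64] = 3.0*s^2 - 11.16*s + 0.22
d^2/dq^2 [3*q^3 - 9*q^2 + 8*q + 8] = 18*q - 18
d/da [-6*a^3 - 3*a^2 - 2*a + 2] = -18*a^2 - 6*a - 2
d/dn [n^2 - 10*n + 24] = 2*n - 10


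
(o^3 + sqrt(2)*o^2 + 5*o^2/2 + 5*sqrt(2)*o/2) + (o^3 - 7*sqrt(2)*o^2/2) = 2*o^3 - 5*sqrt(2)*o^2/2 + 5*o^2/2 + 5*sqrt(2)*o/2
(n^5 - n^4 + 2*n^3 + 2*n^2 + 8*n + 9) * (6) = 6*n^5 - 6*n^4 + 12*n^3 + 12*n^2 + 48*n + 54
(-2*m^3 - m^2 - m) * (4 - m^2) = 2*m^5 + m^4 - 7*m^3 - 4*m^2 - 4*m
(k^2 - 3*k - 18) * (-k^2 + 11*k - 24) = -k^4 + 14*k^3 - 39*k^2 - 126*k + 432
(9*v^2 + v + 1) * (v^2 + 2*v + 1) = 9*v^4 + 19*v^3 + 12*v^2 + 3*v + 1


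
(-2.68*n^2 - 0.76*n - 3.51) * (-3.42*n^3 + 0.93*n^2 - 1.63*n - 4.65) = 9.1656*n^5 + 0.1068*n^4 + 15.6658*n^3 + 10.4365*n^2 + 9.2553*n + 16.3215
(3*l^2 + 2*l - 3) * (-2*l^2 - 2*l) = -6*l^4 - 10*l^3 + 2*l^2 + 6*l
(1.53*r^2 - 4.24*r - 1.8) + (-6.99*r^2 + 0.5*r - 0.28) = -5.46*r^2 - 3.74*r - 2.08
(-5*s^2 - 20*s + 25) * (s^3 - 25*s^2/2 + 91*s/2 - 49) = -5*s^5 + 85*s^4/2 + 95*s^3/2 - 1955*s^2/2 + 4235*s/2 - 1225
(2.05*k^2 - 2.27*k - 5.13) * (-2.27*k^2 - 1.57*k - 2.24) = -4.6535*k^4 + 1.9344*k^3 + 10.617*k^2 + 13.1389*k + 11.4912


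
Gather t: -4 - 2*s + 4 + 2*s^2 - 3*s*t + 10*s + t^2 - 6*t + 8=2*s^2 + 8*s + t^2 + t*(-3*s - 6) + 8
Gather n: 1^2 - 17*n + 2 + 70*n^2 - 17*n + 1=70*n^2 - 34*n + 4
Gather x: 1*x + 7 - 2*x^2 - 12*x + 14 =-2*x^2 - 11*x + 21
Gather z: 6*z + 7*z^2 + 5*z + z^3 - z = z^3 + 7*z^2 + 10*z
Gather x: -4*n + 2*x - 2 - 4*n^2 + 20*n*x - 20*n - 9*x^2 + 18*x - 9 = -4*n^2 - 24*n - 9*x^2 + x*(20*n + 20) - 11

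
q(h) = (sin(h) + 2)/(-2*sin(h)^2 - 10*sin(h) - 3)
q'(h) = (4*sin(h)*cos(h) + 10*cos(h))*(sin(h) + 2)/(-2*sin(h)^2 - 10*sin(h) - 3)^2 + cos(h)/(-2*sin(h)^2 - 10*sin(h) - 3)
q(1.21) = -0.21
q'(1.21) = 0.05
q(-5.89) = -0.33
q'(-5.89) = 0.37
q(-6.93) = 0.61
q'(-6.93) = 1.95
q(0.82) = -0.24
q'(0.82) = 0.13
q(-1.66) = 0.20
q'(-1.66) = -0.04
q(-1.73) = 0.21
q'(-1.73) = -0.07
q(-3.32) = -0.45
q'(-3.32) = -0.78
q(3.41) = -3.55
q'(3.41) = -60.64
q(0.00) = -0.67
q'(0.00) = 1.89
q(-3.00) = -1.14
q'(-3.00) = -5.94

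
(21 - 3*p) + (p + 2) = 23 - 2*p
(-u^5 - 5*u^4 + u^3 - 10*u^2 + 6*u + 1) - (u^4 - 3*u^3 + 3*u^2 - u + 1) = -u^5 - 6*u^4 + 4*u^3 - 13*u^2 + 7*u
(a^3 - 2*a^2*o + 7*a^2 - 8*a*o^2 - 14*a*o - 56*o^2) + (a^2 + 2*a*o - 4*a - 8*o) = a^3 - 2*a^2*o + 8*a^2 - 8*a*o^2 - 12*a*o - 4*a - 56*o^2 - 8*o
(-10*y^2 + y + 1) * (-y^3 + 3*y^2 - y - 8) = 10*y^5 - 31*y^4 + 12*y^3 + 82*y^2 - 9*y - 8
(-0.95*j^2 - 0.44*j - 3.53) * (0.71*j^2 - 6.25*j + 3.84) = -0.6745*j^4 + 5.6251*j^3 - 3.4043*j^2 + 20.3729*j - 13.5552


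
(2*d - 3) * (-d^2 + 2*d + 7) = -2*d^3 + 7*d^2 + 8*d - 21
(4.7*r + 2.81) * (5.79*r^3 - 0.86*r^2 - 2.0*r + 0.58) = 27.213*r^4 + 12.2279*r^3 - 11.8166*r^2 - 2.894*r + 1.6298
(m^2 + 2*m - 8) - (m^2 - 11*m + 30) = 13*m - 38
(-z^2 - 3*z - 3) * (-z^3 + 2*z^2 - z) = z^5 + z^4 - 2*z^3 - 3*z^2 + 3*z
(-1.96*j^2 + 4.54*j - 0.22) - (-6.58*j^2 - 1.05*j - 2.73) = 4.62*j^2 + 5.59*j + 2.51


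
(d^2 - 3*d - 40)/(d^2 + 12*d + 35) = (d - 8)/(d + 7)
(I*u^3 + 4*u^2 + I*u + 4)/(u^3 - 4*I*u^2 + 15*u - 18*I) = (I*u^2 + 3*u + 4*I)/(u^2 - 3*I*u + 18)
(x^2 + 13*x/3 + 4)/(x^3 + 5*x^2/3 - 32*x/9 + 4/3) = 3*(3*x + 4)/(9*x^2 - 12*x + 4)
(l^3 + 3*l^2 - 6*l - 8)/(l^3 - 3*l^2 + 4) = (l + 4)/(l - 2)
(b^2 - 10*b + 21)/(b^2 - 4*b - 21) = (b - 3)/(b + 3)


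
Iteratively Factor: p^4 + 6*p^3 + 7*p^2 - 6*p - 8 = (p + 1)*(p^3 + 5*p^2 + 2*p - 8) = (p + 1)*(p + 2)*(p^2 + 3*p - 4) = (p + 1)*(p + 2)*(p + 4)*(p - 1)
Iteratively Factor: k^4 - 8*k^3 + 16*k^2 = (k)*(k^3 - 8*k^2 + 16*k) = k*(k - 4)*(k^2 - 4*k) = k^2*(k - 4)*(k - 4)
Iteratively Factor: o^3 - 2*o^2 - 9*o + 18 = (o - 2)*(o^2 - 9) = (o - 2)*(o + 3)*(o - 3)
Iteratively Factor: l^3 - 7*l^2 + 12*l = (l)*(l^2 - 7*l + 12) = l*(l - 3)*(l - 4)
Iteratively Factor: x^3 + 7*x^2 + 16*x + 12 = (x + 3)*(x^2 + 4*x + 4) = (x + 2)*(x + 3)*(x + 2)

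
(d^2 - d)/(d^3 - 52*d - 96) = d*(1 - d)/(-d^3 + 52*d + 96)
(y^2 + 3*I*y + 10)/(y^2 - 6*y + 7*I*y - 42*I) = (y^2 + 3*I*y + 10)/(y^2 + y*(-6 + 7*I) - 42*I)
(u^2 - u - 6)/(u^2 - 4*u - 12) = (u - 3)/(u - 6)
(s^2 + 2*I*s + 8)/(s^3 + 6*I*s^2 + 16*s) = (s + 4*I)/(s*(s + 8*I))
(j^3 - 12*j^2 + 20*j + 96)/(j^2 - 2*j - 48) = (j^2 - 4*j - 12)/(j + 6)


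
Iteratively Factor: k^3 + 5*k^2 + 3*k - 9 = (k + 3)*(k^2 + 2*k - 3) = (k + 3)^2*(k - 1)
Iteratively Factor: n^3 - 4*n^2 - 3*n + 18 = (n - 3)*(n^2 - n - 6) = (n - 3)^2*(n + 2)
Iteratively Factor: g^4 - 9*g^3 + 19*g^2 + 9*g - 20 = (g - 4)*(g^3 - 5*g^2 - g + 5) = (g - 5)*(g - 4)*(g^2 - 1) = (g - 5)*(g - 4)*(g - 1)*(g + 1)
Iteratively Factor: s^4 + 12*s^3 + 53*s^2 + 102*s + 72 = (s + 4)*(s^3 + 8*s^2 + 21*s + 18) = (s + 3)*(s + 4)*(s^2 + 5*s + 6) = (s + 3)^2*(s + 4)*(s + 2)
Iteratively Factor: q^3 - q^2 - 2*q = (q)*(q^2 - q - 2) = q*(q + 1)*(q - 2)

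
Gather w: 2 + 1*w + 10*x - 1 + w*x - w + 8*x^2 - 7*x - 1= w*x + 8*x^2 + 3*x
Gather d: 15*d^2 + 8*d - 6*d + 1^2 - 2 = 15*d^2 + 2*d - 1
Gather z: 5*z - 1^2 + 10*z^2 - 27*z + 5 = 10*z^2 - 22*z + 4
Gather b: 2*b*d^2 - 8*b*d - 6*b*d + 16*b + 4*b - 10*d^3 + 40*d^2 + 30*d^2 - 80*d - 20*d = b*(2*d^2 - 14*d + 20) - 10*d^3 + 70*d^2 - 100*d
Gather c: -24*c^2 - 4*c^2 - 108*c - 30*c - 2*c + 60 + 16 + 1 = -28*c^2 - 140*c + 77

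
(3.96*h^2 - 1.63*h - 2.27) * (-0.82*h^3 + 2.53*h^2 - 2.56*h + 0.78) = -3.2472*h^5 + 11.3554*h^4 - 12.4001*h^3 + 1.5185*h^2 + 4.5398*h - 1.7706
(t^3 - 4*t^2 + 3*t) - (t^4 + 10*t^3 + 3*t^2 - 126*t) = -t^4 - 9*t^3 - 7*t^2 + 129*t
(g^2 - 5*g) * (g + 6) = g^3 + g^2 - 30*g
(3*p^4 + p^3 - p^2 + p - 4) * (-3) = -9*p^4 - 3*p^3 + 3*p^2 - 3*p + 12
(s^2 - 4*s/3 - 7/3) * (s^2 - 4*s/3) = s^4 - 8*s^3/3 - 5*s^2/9 + 28*s/9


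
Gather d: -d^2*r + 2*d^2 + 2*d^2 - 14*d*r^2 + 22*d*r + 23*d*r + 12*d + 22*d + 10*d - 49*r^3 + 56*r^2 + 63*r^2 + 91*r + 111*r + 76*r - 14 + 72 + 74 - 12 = d^2*(4 - r) + d*(-14*r^2 + 45*r + 44) - 49*r^3 + 119*r^2 + 278*r + 120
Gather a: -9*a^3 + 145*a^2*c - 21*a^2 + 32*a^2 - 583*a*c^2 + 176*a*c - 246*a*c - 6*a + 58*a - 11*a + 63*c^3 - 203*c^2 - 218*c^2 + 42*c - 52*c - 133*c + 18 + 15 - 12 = -9*a^3 + a^2*(145*c + 11) + a*(-583*c^2 - 70*c + 41) + 63*c^3 - 421*c^2 - 143*c + 21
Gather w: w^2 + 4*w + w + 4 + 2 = w^2 + 5*w + 6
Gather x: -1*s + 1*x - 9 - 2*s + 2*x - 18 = -3*s + 3*x - 27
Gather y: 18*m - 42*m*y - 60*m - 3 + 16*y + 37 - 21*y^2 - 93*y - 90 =-42*m - 21*y^2 + y*(-42*m - 77) - 56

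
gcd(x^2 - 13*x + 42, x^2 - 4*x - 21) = x - 7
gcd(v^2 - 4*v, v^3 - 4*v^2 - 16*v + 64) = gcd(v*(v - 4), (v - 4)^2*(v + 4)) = v - 4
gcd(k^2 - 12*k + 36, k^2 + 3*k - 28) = 1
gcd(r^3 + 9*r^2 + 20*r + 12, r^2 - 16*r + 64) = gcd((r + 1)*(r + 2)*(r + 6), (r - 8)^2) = 1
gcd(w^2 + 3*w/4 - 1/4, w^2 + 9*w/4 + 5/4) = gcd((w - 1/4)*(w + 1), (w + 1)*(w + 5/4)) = w + 1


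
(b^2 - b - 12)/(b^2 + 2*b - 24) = (b + 3)/(b + 6)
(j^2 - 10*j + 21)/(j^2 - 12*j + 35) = (j - 3)/(j - 5)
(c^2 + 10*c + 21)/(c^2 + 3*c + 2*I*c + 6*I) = (c + 7)/(c + 2*I)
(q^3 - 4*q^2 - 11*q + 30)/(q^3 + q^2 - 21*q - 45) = (q - 2)/(q + 3)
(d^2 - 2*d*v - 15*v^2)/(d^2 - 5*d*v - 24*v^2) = (-d + 5*v)/(-d + 8*v)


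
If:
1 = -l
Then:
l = -1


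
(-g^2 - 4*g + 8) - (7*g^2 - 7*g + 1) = -8*g^2 + 3*g + 7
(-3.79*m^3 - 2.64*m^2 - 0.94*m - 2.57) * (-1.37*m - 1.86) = 5.1923*m^4 + 10.6662*m^3 + 6.1982*m^2 + 5.2693*m + 4.7802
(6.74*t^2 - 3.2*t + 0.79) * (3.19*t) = 21.5006*t^3 - 10.208*t^2 + 2.5201*t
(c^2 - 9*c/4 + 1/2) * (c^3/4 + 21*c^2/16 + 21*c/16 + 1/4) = c^5/4 + 3*c^4/4 - 97*c^3/64 - 131*c^2/64 + 3*c/32 + 1/8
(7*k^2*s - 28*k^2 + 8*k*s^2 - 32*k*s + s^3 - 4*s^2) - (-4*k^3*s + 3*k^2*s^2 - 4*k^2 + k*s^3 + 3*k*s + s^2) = 4*k^3*s - 3*k^2*s^2 + 7*k^2*s - 24*k^2 - k*s^3 + 8*k*s^2 - 35*k*s + s^3 - 5*s^2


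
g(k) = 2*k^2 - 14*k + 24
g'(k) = 4*k - 14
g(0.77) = 14.41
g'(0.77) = -10.92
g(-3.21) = 89.55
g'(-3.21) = -26.84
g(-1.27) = 45.01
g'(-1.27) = -19.08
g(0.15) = 21.94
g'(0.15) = -13.40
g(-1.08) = 41.45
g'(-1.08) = -18.32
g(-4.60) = 130.72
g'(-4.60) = -32.40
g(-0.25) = 27.62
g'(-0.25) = -15.00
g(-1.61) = 51.72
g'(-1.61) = -20.44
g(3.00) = 0.00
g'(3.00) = -2.00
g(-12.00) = 480.00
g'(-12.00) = -62.00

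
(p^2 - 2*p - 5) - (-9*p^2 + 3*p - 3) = 10*p^2 - 5*p - 2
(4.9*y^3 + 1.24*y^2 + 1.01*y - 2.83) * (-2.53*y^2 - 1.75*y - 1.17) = -12.397*y^5 - 11.7122*y^4 - 10.4583*y^3 + 3.9416*y^2 + 3.7708*y + 3.3111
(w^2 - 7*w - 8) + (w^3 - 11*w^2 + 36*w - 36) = w^3 - 10*w^2 + 29*w - 44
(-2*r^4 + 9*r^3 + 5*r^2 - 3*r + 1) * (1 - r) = 2*r^5 - 11*r^4 + 4*r^3 + 8*r^2 - 4*r + 1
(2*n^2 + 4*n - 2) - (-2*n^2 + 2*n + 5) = 4*n^2 + 2*n - 7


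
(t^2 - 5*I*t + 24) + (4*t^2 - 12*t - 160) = 5*t^2 - 12*t - 5*I*t - 136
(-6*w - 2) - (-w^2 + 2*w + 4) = w^2 - 8*w - 6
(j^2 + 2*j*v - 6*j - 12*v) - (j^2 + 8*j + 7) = 2*j*v - 14*j - 12*v - 7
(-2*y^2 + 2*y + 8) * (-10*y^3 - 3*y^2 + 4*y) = 20*y^5 - 14*y^4 - 94*y^3 - 16*y^2 + 32*y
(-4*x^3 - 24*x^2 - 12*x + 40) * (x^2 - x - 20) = -4*x^5 - 20*x^4 + 92*x^3 + 532*x^2 + 200*x - 800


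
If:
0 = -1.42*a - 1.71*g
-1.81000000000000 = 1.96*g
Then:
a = 1.11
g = -0.92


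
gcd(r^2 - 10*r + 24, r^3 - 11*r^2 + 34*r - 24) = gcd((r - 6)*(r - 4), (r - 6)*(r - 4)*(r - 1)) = r^2 - 10*r + 24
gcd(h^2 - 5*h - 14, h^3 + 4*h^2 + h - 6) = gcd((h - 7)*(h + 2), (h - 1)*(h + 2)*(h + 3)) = h + 2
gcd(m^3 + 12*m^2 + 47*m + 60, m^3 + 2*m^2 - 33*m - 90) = m^2 + 8*m + 15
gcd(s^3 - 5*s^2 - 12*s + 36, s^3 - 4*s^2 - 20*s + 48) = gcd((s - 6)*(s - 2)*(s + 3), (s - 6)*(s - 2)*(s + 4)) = s^2 - 8*s + 12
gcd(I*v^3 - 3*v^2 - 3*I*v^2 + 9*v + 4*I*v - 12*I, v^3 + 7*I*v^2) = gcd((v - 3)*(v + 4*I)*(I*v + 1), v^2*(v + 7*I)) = 1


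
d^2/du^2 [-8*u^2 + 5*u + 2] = -16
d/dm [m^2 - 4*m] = 2*m - 4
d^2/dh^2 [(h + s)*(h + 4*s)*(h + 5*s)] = 6*h + 20*s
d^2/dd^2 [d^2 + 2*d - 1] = 2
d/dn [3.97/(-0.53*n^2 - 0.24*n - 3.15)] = (4.2082*n + 0.9528)/(0.53*n^2 + 0.24*n + 3.15)^2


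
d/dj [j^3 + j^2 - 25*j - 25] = 3*j^2 + 2*j - 25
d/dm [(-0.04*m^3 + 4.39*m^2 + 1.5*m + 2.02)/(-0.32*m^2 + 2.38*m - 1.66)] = (0.0128*m^4 - 0.1904*m^3 + 11.1274*m^2 - 13.282*m - 7.2976)/(0.1024*m^4 - 1.5232*m^3 + 6.7268*m^2 - 7.9016*m + 2.7556)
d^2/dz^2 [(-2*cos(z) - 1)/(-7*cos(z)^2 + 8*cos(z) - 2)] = 4*(441*(1 - cos(2*z))^2*cos(z) + 154*(1 - cos(2*z))^2 + 160*cos(z) + 362*cos(2*z) + 126*cos(3*z) - 98*cos(5*z) - 582)/(16*cos(z) - 7*cos(2*z) - 11)^3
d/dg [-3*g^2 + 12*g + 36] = 12 - 6*g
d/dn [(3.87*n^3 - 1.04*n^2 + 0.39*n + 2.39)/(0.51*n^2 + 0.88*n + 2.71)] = (1.9737*n^4 + 6.8112*n^3 + 30.349*n^2 - 8.0746*n - 1.0463)/(0.2601*n^4 + 0.8976*n^3 + 3.5386*n^2 + 4.7696*n + 7.3441)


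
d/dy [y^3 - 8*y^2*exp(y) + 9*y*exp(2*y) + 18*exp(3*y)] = -8*y^2*exp(y) + 3*y^2 + 18*y*exp(2*y) - 16*y*exp(y) + 54*exp(3*y) + 9*exp(2*y)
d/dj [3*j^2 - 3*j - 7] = 6*j - 3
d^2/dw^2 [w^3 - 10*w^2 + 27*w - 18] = 6*w - 20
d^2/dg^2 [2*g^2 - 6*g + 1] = 4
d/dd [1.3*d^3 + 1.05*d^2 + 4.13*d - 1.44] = 3.9*d^2 + 2.1*d + 4.13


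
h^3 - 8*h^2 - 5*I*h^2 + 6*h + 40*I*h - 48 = (h - 8)*(h - 6*I)*(h + I)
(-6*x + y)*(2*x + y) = -12*x^2 - 4*x*y + y^2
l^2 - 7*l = l*(l - 7)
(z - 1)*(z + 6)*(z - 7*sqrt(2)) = z^3 - 7*sqrt(2)*z^2 + 5*z^2 - 35*sqrt(2)*z - 6*z + 42*sqrt(2)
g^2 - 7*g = g*(g - 7)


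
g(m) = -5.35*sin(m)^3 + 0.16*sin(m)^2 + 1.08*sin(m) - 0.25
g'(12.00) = -3.13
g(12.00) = 0.04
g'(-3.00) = -0.71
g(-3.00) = -0.38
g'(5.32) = -5.71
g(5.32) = 1.93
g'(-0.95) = -5.70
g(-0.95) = 1.86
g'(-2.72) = 1.59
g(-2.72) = -0.30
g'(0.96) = -5.41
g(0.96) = -2.20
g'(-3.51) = 0.83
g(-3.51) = -0.09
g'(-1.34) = -3.30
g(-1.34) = 3.79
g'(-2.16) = 5.71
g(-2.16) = 2.04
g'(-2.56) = 3.29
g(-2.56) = 0.09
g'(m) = -16.05*sin(m)^2*cos(m) + 0.32*sin(m)*cos(m) + 1.08*cos(m)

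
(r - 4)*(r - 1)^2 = r^3 - 6*r^2 + 9*r - 4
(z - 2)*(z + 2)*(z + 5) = z^3 + 5*z^2 - 4*z - 20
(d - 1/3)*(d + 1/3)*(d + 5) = d^3 + 5*d^2 - d/9 - 5/9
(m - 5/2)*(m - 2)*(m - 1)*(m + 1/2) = m^4 - 5*m^3 + 27*m^2/4 - m/4 - 5/2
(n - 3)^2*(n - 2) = n^3 - 8*n^2 + 21*n - 18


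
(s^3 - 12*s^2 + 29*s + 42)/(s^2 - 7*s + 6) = (s^2 - 6*s - 7)/(s - 1)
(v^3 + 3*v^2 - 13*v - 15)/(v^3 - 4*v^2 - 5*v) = (v^2 + 2*v - 15)/(v*(v - 5))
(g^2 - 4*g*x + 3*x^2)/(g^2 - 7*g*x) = (g^2 - 4*g*x + 3*x^2)/(g*(g - 7*x))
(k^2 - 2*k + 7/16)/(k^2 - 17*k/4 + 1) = (k - 7/4)/(k - 4)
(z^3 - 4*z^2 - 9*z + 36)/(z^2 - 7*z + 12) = z + 3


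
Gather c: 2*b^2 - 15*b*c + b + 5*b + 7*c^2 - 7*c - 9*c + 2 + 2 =2*b^2 + 6*b + 7*c^2 + c*(-15*b - 16) + 4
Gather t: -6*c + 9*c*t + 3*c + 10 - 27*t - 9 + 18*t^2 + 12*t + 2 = -3*c + 18*t^2 + t*(9*c - 15) + 3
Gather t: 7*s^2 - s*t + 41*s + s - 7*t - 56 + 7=7*s^2 + 42*s + t*(-s - 7) - 49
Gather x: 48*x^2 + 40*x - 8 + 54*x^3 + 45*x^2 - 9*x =54*x^3 + 93*x^2 + 31*x - 8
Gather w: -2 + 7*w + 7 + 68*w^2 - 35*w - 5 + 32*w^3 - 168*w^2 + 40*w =32*w^3 - 100*w^2 + 12*w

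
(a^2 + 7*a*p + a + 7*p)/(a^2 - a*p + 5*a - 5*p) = (a^2 + 7*a*p + a + 7*p)/(a^2 - a*p + 5*a - 5*p)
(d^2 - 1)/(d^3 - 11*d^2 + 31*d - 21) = (d + 1)/(d^2 - 10*d + 21)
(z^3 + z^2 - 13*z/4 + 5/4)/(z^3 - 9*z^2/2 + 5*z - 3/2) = (z + 5/2)/(z - 3)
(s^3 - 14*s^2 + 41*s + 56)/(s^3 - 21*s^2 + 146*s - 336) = (s + 1)/(s - 6)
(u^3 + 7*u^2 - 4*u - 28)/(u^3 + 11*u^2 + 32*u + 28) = (u - 2)/(u + 2)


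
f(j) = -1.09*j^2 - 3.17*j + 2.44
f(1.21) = -2.99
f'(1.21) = -5.81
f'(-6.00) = 9.91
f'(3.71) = -11.26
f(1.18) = -2.82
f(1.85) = -7.16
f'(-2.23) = 1.69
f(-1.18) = 4.66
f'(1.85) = -7.20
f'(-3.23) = 3.87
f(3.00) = -16.88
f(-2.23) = 4.09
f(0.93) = -1.45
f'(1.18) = -5.74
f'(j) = -2.18*j - 3.17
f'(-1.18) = -0.60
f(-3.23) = 1.31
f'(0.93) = -5.20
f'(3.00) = -9.71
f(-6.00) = -17.78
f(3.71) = -24.32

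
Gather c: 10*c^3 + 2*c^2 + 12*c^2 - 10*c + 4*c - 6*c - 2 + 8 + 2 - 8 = 10*c^3 + 14*c^2 - 12*c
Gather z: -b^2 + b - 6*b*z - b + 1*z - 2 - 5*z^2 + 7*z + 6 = -b^2 - 5*z^2 + z*(8 - 6*b) + 4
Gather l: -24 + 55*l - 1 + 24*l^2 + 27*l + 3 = 24*l^2 + 82*l - 22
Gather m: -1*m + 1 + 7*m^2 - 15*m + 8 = 7*m^2 - 16*m + 9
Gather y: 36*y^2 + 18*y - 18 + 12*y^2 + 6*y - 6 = 48*y^2 + 24*y - 24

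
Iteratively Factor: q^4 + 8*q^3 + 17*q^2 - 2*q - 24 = (q + 2)*(q^3 + 6*q^2 + 5*q - 12) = (q + 2)*(q + 4)*(q^2 + 2*q - 3) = (q - 1)*(q + 2)*(q + 4)*(q + 3)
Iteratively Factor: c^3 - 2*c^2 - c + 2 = (c + 1)*(c^2 - 3*c + 2) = (c - 1)*(c + 1)*(c - 2)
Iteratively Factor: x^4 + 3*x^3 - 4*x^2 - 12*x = (x + 2)*(x^3 + x^2 - 6*x) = (x - 2)*(x + 2)*(x^2 + 3*x) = (x - 2)*(x + 2)*(x + 3)*(x)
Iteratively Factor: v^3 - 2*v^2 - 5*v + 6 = (v - 3)*(v^2 + v - 2) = (v - 3)*(v + 2)*(v - 1)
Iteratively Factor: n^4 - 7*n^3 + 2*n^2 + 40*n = (n)*(n^3 - 7*n^2 + 2*n + 40) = n*(n + 2)*(n^2 - 9*n + 20) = n*(n - 5)*(n + 2)*(n - 4)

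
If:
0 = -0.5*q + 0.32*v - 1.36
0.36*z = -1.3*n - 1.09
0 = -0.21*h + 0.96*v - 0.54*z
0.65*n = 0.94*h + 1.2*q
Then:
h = 2.45397111913357 - 0.552346570397112*z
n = -0.276923076923077*z - 0.838461538461538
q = 0.282671480144404*z - 2.3764440433213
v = 0.441674187725632*z + 0.536806182310469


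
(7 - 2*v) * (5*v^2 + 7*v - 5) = -10*v^3 + 21*v^2 + 59*v - 35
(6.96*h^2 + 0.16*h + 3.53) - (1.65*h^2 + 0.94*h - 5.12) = 5.31*h^2 - 0.78*h + 8.65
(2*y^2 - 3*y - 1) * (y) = 2*y^3 - 3*y^2 - y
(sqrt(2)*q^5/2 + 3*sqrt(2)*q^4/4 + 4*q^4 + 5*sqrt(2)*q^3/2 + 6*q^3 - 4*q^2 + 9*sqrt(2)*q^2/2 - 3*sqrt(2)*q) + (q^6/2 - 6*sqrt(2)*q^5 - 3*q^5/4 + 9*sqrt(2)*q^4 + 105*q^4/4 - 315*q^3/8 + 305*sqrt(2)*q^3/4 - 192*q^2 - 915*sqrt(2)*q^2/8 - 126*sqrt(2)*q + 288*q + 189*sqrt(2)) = q^6/2 - 11*sqrt(2)*q^5/2 - 3*q^5/4 + 39*sqrt(2)*q^4/4 + 121*q^4/4 - 267*q^3/8 + 315*sqrt(2)*q^3/4 - 196*q^2 - 879*sqrt(2)*q^2/8 - 129*sqrt(2)*q + 288*q + 189*sqrt(2)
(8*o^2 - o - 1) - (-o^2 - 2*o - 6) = 9*o^2 + o + 5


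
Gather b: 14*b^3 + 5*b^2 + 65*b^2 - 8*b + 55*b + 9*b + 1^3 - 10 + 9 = 14*b^3 + 70*b^2 + 56*b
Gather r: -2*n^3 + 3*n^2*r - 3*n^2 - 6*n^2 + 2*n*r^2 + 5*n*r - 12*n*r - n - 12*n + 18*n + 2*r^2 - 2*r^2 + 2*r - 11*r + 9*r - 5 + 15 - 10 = -2*n^3 - 9*n^2 + 2*n*r^2 + 5*n + r*(3*n^2 - 7*n)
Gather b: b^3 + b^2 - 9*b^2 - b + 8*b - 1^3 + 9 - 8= b^3 - 8*b^2 + 7*b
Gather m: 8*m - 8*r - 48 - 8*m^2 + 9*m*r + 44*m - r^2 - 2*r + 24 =-8*m^2 + m*(9*r + 52) - r^2 - 10*r - 24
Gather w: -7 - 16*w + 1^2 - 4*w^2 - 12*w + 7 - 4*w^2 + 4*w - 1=-8*w^2 - 24*w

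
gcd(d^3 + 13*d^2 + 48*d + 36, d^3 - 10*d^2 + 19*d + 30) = d + 1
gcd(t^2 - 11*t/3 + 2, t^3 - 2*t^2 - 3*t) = t - 3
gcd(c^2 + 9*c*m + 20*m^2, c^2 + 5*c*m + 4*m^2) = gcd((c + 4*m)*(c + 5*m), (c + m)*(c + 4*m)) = c + 4*m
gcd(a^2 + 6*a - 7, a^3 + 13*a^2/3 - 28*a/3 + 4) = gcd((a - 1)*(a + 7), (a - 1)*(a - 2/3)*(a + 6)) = a - 1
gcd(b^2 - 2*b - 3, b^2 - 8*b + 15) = b - 3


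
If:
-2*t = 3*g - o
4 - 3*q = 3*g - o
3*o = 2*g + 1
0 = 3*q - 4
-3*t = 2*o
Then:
No Solution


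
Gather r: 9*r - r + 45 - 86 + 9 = 8*r - 32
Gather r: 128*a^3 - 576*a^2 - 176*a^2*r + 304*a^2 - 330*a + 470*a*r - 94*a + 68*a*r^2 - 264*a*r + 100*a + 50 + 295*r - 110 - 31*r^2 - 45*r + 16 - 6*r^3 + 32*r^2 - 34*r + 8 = 128*a^3 - 272*a^2 - 324*a - 6*r^3 + r^2*(68*a + 1) + r*(-176*a^2 + 206*a + 216) - 36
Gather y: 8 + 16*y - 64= 16*y - 56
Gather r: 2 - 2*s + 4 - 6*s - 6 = -8*s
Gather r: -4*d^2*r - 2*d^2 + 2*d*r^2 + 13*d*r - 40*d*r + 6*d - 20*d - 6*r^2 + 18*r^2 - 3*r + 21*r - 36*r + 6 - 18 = -2*d^2 - 14*d + r^2*(2*d + 12) + r*(-4*d^2 - 27*d - 18) - 12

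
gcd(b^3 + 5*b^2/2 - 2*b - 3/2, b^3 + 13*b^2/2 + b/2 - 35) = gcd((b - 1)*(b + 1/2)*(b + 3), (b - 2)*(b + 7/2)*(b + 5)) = 1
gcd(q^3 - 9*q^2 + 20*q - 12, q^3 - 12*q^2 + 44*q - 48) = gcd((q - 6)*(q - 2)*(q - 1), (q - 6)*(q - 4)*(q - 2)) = q^2 - 8*q + 12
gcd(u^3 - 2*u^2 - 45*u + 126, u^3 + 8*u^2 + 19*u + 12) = 1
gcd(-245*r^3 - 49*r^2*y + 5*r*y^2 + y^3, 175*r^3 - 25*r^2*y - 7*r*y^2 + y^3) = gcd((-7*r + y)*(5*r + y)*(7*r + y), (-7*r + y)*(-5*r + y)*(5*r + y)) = -35*r^2 - 2*r*y + y^2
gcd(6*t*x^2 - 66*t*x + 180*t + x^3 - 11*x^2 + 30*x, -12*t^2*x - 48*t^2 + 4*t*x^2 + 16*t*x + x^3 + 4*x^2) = 6*t + x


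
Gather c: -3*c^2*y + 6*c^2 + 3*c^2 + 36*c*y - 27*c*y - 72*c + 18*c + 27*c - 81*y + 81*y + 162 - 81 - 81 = c^2*(9 - 3*y) + c*(9*y - 27)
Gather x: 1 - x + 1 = 2 - x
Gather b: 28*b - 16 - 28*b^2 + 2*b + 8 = -28*b^2 + 30*b - 8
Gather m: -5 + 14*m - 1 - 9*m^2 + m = -9*m^2 + 15*m - 6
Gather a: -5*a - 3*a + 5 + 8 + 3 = 16 - 8*a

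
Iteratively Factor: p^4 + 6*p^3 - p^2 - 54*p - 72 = (p + 4)*(p^3 + 2*p^2 - 9*p - 18) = (p + 3)*(p + 4)*(p^2 - p - 6) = (p - 3)*(p + 3)*(p + 4)*(p + 2)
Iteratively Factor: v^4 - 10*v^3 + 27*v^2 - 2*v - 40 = (v + 1)*(v^3 - 11*v^2 + 38*v - 40) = (v - 4)*(v + 1)*(v^2 - 7*v + 10) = (v - 4)*(v - 2)*(v + 1)*(v - 5)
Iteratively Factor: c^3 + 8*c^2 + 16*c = (c)*(c^2 + 8*c + 16) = c*(c + 4)*(c + 4)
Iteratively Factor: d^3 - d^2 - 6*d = (d + 2)*(d^2 - 3*d) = d*(d + 2)*(d - 3)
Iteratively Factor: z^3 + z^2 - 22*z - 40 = (z + 2)*(z^2 - z - 20) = (z - 5)*(z + 2)*(z + 4)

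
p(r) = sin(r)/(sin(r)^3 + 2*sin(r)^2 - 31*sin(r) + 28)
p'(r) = (-3*sin(r)^2*cos(r) - 4*sin(r)*cos(r) + 31*cos(r))*sin(r)/(sin(r)^3 + 2*sin(r)^2 - 31*sin(r) + 28)^2 + cos(r)/(sin(r)^3 + 2*sin(r)^2 - 31*sin(r) + 28)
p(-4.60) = 6.55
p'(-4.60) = -117.40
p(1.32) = 1.28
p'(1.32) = 10.56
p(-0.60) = -0.01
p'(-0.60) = 0.01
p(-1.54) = -0.02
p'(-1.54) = 0.00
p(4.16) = -0.02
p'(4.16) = -0.00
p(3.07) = 0.00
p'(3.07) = -0.04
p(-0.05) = -0.00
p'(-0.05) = 0.03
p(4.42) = -0.02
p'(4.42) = -0.00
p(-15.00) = -0.01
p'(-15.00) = -0.00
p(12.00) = -0.01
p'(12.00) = 0.01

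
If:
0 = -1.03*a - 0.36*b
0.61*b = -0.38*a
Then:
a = 0.00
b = 0.00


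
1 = 1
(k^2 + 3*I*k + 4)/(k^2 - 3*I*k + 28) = (k - I)/(k - 7*I)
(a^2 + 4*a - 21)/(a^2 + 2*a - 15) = (a + 7)/(a + 5)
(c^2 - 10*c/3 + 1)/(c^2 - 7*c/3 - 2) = (3*c - 1)/(3*c + 2)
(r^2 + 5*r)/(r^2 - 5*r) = (r + 5)/(r - 5)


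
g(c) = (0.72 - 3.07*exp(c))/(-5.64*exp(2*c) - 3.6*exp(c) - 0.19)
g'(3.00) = -0.02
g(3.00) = 0.03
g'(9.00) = 0.00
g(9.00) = 0.00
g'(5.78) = -0.00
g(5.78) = 0.00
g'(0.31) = -0.10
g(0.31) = 0.22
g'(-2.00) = 0.88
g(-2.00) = -0.39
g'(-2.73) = 1.18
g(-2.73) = -1.16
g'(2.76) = -0.03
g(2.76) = 0.03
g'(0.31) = -0.10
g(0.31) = 0.22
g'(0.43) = -0.11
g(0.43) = 0.21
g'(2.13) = -0.05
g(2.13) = 0.06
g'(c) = (0.72 - 3.07*exp(c))*(11.28*exp(2*c) + 3.6*exp(c))/(-5.64*exp(2*c) - 3.6*exp(c) - 0.19)^2 - 3.07*exp(c)/(-5.64*exp(2*c) - 3.6*exp(c) - 0.19)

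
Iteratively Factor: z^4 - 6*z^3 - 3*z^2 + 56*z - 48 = (z + 3)*(z^3 - 9*z^2 + 24*z - 16) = (z - 4)*(z + 3)*(z^2 - 5*z + 4) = (z - 4)*(z - 1)*(z + 3)*(z - 4)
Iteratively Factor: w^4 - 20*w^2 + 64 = (w - 2)*(w^3 + 2*w^2 - 16*w - 32) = (w - 2)*(w + 4)*(w^2 - 2*w - 8) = (w - 4)*(w - 2)*(w + 4)*(w + 2)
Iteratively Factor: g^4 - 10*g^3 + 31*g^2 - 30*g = (g - 3)*(g^3 - 7*g^2 + 10*g) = g*(g - 3)*(g^2 - 7*g + 10) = g*(g - 5)*(g - 3)*(g - 2)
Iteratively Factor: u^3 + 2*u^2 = (u)*(u^2 + 2*u) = u*(u + 2)*(u)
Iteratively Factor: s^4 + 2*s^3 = (s)*(s^3 + 2*s^2) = s*(s + 2)*(s^2) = s^2*(s + 2)*(s)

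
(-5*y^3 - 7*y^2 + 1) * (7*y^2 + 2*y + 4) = -35*y^5 - 59*y^4 - 34*y^3 - 21*y^2 + 2*y + 4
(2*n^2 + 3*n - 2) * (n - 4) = 2*n^3 - 5*n^2 - 14*n + 8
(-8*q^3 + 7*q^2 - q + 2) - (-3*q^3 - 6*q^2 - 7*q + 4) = -5*q^3 + 13*q^2 + 6*q - 2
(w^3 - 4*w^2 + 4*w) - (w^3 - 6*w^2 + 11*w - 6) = 2*w^2 - 7*w + 6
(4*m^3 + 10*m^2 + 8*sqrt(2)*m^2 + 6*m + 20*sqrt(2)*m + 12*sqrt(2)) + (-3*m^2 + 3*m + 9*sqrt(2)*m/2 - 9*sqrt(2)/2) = 4*m^3 + 7*m^2 + 8*sqrt(2)*m^2 + 9*m + 49*sqrt(2)*m/2 + 15*sqrt(2)/2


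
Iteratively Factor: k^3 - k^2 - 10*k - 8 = (k + 2)*(k^2 - 3*k - 4) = (k + 1)*(k + 2)*(k - 4)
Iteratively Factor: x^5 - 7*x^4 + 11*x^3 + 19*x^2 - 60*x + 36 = (x - 1)*(x^4 - 6*x^3 + 5*x^2 + 24*x - 36) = (x - 1)*(x + 2)*(x^3 - 8*x^2 + 21*x - 18) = (x - 3)*(x - 1)*(x + 2)*(x^2 - 5*x + 6) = (x - 3)*(x - 2)*(x - 1)*(x + 2)*(x - 3)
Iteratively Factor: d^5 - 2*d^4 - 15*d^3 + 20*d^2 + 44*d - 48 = (d - 1)*(d^4 - d^3 - 16*d^2 + 4*d + 48) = (d - 2)*(d - 1)*(d^3 + d^2 - 14*d - 24) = (d - 2)*(d - 1)*(d + 3)*(d^2 - 2*d - 8) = (d - 4)*(d - 2)*(d - 1)*(d + 3)*(d + 2)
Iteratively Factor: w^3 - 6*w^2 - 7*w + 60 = (w - 4)*(w^2 - 2*w - 15) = (w - 4)*(w + 3)*(w - 5)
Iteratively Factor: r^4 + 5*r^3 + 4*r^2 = (r + 4)*(r^3 + r^2) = (r + 1)*(r + 4)*(r^2) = r*(r + 1)*(r + 4)*(r)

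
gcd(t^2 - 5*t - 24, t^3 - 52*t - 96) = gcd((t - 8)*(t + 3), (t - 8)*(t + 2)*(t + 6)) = t - 8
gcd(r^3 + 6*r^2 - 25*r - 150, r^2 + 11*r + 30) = r^2 + 11*r + 30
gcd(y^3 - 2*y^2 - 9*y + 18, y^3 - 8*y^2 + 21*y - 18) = y^2 - 5*y + 6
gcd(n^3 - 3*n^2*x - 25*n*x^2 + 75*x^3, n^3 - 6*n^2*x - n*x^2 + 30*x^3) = n^2 - 8*n*x + 15*x^2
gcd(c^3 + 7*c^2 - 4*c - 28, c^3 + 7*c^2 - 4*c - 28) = c^3 + 7*c^2 - 4*c - 28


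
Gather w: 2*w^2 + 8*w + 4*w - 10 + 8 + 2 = 2*w^2 + 12*w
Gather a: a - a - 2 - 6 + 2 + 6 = 0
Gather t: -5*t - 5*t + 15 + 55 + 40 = 110 - 10*t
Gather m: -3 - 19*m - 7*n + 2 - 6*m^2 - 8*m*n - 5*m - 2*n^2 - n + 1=-6*m^2 + m*(-8*n - 24) - 2*n^2 - 8*n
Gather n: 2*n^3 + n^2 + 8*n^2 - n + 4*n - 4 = 2*n^3 + 9*n^2 + 3*n - 4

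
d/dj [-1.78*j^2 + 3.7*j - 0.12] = 3.7 - 3.56*j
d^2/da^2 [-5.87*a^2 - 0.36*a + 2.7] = -11.7400000000000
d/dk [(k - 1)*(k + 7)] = 2*k + 6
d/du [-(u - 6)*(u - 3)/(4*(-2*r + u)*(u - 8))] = ((2*r - u)*(u - 8)*(2*u - 9) - (2*r - u)*(u - 6)*(u - 3) + (u - 8)*(u - 6)*(u - 3))/(4*(2*r - u)^2*(u - 8)^2)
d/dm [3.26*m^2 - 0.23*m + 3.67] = 6.52*m - 0.23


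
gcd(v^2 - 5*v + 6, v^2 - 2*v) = v - 2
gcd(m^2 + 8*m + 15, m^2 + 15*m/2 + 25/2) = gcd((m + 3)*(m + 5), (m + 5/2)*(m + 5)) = m + 5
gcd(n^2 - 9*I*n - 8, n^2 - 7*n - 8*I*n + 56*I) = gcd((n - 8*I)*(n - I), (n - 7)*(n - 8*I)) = n - 8*I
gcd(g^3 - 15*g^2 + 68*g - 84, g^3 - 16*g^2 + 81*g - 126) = g^2 - 13*g + 42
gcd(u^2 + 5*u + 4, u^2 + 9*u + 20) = u + 4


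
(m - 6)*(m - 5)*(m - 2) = m^3 - 13*m^2 + 52*m - 60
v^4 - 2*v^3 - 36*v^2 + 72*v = v*(v - 6)*(v - 2)*(v + 6)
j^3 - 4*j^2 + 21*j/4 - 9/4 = (j - 3/2)^2*(j - 1)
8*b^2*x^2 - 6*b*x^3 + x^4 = x^2*(-4*b + x)*(-2*b + x)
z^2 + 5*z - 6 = (z - 1)*(z + 6)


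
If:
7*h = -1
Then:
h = -1/7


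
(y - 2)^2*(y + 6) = y^3 + 2*y^2 - 20*y + 24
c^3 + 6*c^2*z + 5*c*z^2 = c*(c + z)*(c + 5*z)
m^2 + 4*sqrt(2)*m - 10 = (m - sqrt(2))*(m + 5*sqrt(2))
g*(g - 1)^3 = g^4 - 3*g^3 + 3*g^2 - g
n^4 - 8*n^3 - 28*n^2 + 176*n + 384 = (n - 8)*(n - 6)*(n + 2)*(n + 4)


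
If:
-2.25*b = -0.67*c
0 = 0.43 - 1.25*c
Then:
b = 0.10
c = 0.34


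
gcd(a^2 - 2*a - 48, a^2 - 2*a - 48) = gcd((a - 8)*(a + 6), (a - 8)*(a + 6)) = a^2 - 2*a - 48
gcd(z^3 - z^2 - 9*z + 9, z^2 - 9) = z^2 - 9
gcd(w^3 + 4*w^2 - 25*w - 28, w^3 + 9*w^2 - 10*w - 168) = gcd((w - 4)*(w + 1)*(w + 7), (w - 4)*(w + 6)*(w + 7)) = w^2 + 3*w - 28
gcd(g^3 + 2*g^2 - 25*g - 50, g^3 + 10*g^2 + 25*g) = g + 5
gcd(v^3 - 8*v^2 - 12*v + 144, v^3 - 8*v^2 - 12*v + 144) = v^3 - 8*v^2 - 12*v + 144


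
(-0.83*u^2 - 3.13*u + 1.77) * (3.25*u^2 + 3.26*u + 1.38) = -2.6975*u^4 - 12.8783*u^3 - 5.5967*u^2 + 1.4508*u + 2.4426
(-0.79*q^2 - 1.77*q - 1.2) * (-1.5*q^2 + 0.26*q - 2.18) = 1.185*q^4 + 2.4496*q^3 + 3.062*q^2 + 3.5466*q + 2.616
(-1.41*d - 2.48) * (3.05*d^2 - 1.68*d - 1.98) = -4.3005*d^3 - 5.1952*d^2 + 6.9582*d + 4.9104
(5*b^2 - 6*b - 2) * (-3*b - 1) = -15*b^3 + 13*b^2 + 12*b + 2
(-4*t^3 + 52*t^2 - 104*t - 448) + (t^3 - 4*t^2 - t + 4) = -3*t^3 + 48*t^2 - 105*t - 444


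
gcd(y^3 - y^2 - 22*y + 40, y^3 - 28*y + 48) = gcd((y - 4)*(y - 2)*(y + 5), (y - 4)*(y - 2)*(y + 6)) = y^2 - 6*y + 8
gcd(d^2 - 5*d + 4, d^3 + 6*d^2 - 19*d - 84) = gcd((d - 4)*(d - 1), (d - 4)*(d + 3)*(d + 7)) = d - 4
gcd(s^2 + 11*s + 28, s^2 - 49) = s + 7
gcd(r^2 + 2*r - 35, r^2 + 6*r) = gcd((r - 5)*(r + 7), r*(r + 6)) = 1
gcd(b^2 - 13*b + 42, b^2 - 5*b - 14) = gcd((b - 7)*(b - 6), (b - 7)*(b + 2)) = b - 7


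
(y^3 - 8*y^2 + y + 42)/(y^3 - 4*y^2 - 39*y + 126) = (y + 2)/(y + 6)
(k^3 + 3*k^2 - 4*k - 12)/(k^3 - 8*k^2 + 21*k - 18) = (k^2 + 5*k + 6)/(k^2 - 6*k + 9)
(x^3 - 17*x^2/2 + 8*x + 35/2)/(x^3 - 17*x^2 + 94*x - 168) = (2*x^2 - 3*x - 5)/(2*(x^2 - 10*x + 24))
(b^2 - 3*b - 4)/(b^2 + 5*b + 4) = (b - 4)/(b + 4)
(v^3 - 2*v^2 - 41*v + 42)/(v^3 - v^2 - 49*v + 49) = (v + 6)/(v + 7)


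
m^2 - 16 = (m - 4)*(m + 4)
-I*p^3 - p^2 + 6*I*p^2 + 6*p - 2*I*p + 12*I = (p - 6)*(p - 2*I)*(-I*p + 1)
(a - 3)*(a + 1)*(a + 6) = a^3 + 4*a^2 - 15*a - 18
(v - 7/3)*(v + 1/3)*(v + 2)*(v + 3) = v^4 + 3*v^3 - 43*v^2/9 - 143*v/9 - 14/3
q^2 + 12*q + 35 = (q + 5)*(q + 7)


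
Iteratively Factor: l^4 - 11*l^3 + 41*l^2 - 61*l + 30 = (l - 3)*(l^3 - 8*l^2 + 17*l - 10) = (l - 5)*(l - 3)*(l^2 - 3*l + 2) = (l - 5)*(l - 3)*(l - 1)*(l - 2)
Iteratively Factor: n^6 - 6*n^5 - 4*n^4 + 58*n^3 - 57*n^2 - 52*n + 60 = (n + 1)*(n^5 - 7*n^4 + 3*n^3 + 55*n^2 - 112*n + 60) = (n - 5)*(n + 1)*(n^4 - 2*n^3 - 7*n^2 + 20*n - 12) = (n - 5)*(n - 2)*(n + 1)*(n^3 - 7*n + 6) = (n - 5)*(n - 2)*(n - 1)*(n + 1)*(n^2 + n - 6) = (n - 5)*(n - 2)^2*(n - 1)*(n + 1)*(n + 3)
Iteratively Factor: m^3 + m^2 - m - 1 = (m + 1)*(m^2 - 1) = (m + 1)^2*(m - 1)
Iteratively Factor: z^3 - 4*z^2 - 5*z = (z - 5)*(z^2 + z) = (z - 5)*(z + 1)*(z)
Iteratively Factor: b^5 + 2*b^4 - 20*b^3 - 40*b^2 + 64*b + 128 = (b + 2)*(b^4 - 20*b^2 + 64) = (b - 2)*(b + 2)*(b^3 + 2*b^2 - 16*b - 32) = (b - 2)*(b + 2)^2*(b^2 - 16) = (b - 2)*(b + 2)^2*(b + 4)*(b - 4)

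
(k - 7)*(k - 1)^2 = k^3 - 9*k^2 + 15*k - 7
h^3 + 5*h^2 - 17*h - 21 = (h - 3)*(h + 1)*(h + 7)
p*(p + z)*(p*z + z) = p^3*z + p^2*z^2 + p^2*z + p*z^2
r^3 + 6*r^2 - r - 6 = (r - 1)*(r + 1)*(r + 6)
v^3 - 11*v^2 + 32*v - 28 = (v - 7)*(v - 2)^2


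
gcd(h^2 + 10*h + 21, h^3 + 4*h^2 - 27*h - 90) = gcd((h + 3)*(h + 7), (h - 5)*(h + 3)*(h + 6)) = h + 3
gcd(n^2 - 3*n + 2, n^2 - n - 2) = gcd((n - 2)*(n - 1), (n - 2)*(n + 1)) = n - 2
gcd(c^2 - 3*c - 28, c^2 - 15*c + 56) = c - 7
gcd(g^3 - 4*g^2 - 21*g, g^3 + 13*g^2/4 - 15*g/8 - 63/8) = g + 3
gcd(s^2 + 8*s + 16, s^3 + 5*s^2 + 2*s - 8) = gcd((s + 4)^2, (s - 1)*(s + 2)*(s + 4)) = s + 4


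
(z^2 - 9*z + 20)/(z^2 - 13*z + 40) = (z - 4)/(z - 8)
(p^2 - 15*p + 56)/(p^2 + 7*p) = (p^2 - 15*p + 56)/(p*(p + 7))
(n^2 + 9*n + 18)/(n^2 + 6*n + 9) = (n + 6)/(n + 3)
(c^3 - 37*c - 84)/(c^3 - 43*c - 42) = (-c^3 + 37*c + 84)/(-c^3 + 43*c + 42)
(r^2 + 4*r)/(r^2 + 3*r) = (r + 4)/(r + 3)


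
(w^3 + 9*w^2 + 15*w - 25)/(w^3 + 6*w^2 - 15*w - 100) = (w - 1)/(w - 4)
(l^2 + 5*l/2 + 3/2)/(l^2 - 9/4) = 2*(l + 1)/(2*l - 3)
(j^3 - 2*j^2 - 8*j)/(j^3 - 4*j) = (j - 4)/(j - 2)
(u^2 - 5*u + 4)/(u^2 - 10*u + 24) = (u - 1)/(u - 6)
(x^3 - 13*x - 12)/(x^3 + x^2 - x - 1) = (x^2 - x - 12)/(x^2 - 1)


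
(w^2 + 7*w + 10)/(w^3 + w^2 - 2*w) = (w + 5)/(w*(w - 1))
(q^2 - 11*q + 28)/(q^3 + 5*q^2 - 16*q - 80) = (q - 7)/(q^2 + 9*q + 20)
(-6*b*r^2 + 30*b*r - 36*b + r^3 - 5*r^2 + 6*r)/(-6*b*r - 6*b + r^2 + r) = (r^2 - 5*r + 6)/(r + 1)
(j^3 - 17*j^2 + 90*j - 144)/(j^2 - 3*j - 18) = (j^2 - 11*j + 24)/(j + 3)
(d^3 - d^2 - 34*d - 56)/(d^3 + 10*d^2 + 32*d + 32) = (d - 7)/(d + 4)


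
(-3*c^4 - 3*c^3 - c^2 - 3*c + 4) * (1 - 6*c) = 18*c^5 + 15*c^4 + 3*c^3 + 17*c^2 - 27*c + 4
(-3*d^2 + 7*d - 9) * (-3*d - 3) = 9*d^3 - 12*d^2 + 6*d + 27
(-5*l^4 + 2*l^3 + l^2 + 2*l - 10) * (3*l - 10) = -15*l^5 + 56*l^4 - 17*l^3 - 4*l^2 - 50*l + 100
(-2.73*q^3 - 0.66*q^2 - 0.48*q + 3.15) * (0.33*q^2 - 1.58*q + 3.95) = -0.9009*q^5 + 4.0956*q^4 - 9.8991*q^3 - 0.8091*q^2 - 6.873*q + 12.4425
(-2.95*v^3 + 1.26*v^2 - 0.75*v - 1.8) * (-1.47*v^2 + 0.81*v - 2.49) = 4.3365*v^5 - 4.2417*v^4 + 9.4686*v^3 - 1.0989*v^2 + 0.4095*v + 4.482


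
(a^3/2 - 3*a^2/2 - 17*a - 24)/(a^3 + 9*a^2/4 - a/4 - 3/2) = 2*(a^2 - 5*a - 24)/(4*a^2 + a - 3)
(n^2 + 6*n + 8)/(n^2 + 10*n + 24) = (n + 2)/(n + 6)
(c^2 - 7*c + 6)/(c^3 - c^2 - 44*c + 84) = (c - 1)/(c^2 + 5*c - 14)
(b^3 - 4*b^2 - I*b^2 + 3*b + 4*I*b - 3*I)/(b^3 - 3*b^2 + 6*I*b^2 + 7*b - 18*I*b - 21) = (b - 1)/(b + 7*I)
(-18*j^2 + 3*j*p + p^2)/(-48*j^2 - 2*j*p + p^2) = (-3*j + p)/(-8*j + p)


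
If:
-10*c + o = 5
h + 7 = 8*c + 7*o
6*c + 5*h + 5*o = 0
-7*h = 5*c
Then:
No Solution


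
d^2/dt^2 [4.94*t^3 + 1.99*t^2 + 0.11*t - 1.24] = 29.64*t + 3.98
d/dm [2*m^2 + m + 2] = 4*m + 1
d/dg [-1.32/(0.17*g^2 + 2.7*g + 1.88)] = (0.4488*g + 3.564)/(0.17*g^2 + 2.7*g + 1.88)^2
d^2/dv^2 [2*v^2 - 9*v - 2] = 4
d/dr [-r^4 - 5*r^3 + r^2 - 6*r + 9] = -4*r^3 - 15*r^2 + 2*r - 6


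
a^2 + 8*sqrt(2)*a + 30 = (a + 3*sqrt(2))*(a + 5*sqrt(2))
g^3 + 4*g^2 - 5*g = g*(g - 1)*(g + 5)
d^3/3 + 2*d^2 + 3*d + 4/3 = (d/3 + 1/3)*(d + 1)*(d + 4)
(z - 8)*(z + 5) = z^2 - 3*z - 40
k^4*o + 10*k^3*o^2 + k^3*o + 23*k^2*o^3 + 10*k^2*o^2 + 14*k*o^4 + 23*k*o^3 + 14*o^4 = (k + o)*(k + 2*o)*(k + 7*o)*(k*o + o)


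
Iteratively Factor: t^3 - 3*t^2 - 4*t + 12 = (t - 3)*(t^2 - 4) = (t - 3)*(t - 2)*(t + 2)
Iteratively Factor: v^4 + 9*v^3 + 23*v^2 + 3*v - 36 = (v + 3)*(v^3 + 6*v^2 + 5*v - 12) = (v + 3)*(v + 4)*(v^2 + 2*v - 3) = (v + 3)^2*(v + 4)*(v - 1)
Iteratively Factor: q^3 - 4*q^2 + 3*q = (q - 1)*(q^2 - 3*q) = q*(q - 1)*(q - 3)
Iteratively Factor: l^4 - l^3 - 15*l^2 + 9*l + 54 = (l - 3)*(l^3 + 2*l^2 - 9*l - 18) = (l - 3)^2*(l^2 + 5*l + 6) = (l - 3)^2*(l + 3)*(l + 2)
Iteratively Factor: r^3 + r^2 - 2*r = (r - 1)*(r^2 + 2*r) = (r - 1)*(r + 2)*(r)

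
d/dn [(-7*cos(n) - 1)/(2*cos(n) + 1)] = 5*sin(n)/(2*cos(n) + 1)^2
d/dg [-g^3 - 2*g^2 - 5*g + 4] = -3*g^2 - 4*g - 5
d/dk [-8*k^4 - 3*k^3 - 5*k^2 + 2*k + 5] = -32*k^3 - 9*k^2 - 10*k + 2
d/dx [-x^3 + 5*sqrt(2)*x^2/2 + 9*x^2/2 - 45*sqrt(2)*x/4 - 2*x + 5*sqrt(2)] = -3*x^2 + 5*sqrt(2)*x + 9*x - 45*sqrt(2)/4 - 2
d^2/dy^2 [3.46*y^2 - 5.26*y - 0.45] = 6.92000000000000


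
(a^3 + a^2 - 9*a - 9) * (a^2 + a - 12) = a^5 + 2*a^4 - 20*a^3 - 30*a^2 + 99*a + 108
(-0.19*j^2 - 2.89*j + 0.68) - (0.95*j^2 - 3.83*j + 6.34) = -1.14*j^2 + 0.94*j - 5.66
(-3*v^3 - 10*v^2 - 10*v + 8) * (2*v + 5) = -6*v^4 - 35*v^3 - 70*v^2 - 34*v + 40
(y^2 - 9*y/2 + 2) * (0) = 0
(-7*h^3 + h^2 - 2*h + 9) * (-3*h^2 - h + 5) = 21*h^5 + 4*h^4 - 30*h^3 - 20*h^2 - 19*h + 45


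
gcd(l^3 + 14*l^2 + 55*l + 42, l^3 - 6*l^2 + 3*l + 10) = l + 1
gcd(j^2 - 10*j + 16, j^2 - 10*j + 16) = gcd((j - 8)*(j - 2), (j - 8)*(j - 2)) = j^2 - 10*j + 16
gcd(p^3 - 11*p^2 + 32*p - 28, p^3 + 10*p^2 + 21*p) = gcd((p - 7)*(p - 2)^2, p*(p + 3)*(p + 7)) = 1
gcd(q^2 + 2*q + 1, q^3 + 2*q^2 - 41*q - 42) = q + 1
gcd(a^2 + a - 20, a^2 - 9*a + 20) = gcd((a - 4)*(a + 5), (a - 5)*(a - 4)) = a - 4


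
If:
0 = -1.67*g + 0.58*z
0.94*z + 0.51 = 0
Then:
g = -0.19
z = -0.54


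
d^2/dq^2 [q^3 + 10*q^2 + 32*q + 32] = 6*q + 20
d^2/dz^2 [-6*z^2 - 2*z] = -12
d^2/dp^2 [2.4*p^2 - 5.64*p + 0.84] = 4.80000000000000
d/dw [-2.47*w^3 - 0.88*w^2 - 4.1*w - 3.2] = -7.41*w^2 - 1.76*w - 4.1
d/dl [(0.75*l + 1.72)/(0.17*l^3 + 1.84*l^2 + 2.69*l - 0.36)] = (0.1275*l^3 + 1.38*l^2 + 2.0175*l - (0.75*l + 1.72)*(0.51*l^2 + 3.68*l + 2.69) - 0.27)/(0.17*l^3 + 1.84*l^2 + 2.69*l - 0.36)^2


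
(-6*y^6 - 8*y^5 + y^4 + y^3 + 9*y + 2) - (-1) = -6*y^6 - 8*y^5 + y^4 + y^3 + 9*y + 3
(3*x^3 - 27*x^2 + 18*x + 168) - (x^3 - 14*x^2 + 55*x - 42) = 2*x^3 - 13*x^2 - 37*x + 210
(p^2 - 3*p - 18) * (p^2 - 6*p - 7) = p^4 - 9*p^3 - 7*p^2 + 129*p + 126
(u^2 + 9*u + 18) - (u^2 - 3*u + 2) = 12*u + 16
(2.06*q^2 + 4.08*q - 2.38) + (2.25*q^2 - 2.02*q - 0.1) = 4.31*q^2 + 2.06*q - 2.48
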